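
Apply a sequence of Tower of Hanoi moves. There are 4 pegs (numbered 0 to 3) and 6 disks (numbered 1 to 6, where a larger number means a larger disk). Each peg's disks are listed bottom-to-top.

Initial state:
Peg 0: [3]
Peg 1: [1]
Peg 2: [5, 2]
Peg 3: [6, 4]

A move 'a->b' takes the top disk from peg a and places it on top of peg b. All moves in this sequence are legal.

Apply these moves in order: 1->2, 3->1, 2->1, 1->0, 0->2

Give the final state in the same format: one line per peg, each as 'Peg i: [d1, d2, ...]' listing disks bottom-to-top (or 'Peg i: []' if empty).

Answer: Peg 0: [3]
Peg 1: [4]
Peg 2: [5, 2, 1]
Peg 3: [6]

Derivation:
After move 1 (1->2):
Peg 0: [3]
Peg 1: []
Peg 2: [5, 2, 1]
Peg 3: [6, 4]

After move 2 (3->1):
Peg 0: [3]
Peg 1: [4]
Peg 2: [5, 2, 1]
Peg 3: [6]

After move 3 (2->1):
Peg 0: [3]
Peg 1: [4, 1]
Peg 2: [5, 2]
Peg 3: [6]

After move 4 (1->0):
Peg 0: [3, 1]
Peg 1: [4]
Peg 2: [5, 2]
Peg 3: [6]

After move 5 (0->2):
Peg 0: [3]
Peg 1: [4]
Peg 2: [5, 2, 1]
Peg 3: [6]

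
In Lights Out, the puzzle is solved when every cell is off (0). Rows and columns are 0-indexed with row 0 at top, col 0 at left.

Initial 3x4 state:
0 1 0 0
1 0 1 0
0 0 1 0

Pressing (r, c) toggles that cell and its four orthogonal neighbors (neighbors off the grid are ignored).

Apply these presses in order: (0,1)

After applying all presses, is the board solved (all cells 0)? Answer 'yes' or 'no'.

After press 1 at (0,1):
1 0 1 0
1 1 1 0
0 0 1 0

Lights still on: 6

Answer: no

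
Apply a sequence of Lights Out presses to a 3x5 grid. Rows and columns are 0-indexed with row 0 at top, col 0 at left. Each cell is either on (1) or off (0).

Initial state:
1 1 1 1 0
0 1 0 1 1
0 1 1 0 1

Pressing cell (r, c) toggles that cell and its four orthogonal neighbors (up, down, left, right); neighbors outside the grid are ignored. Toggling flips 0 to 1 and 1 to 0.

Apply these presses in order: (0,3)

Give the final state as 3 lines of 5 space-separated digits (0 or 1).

Answer: 1 1 0 0 1
0 1 0 0 1
0 1 1 0 1

Derivation:
After press 1 at (0,3):
1 1 0 0 1
0 1 0 0 1
0 1 1 0 1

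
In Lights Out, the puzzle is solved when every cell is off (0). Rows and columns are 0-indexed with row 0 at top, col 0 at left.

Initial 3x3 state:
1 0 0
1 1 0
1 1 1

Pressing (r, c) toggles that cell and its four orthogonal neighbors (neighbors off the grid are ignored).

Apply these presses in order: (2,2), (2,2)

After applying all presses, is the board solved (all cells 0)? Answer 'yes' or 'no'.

After press 1 at (2,2):
1 0 0
1 1 1
1 0 0

After press 2 at (2,2):
1 0 0
1 1 0
1 1 1

Lights still on: 6

Answer: no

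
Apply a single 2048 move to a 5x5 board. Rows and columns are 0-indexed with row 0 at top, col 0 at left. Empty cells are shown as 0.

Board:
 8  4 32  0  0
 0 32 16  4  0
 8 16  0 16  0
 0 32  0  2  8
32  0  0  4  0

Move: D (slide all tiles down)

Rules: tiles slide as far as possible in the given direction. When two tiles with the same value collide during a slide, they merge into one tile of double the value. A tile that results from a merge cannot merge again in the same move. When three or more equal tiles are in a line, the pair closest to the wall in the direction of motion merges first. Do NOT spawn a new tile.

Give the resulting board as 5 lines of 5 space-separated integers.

Slide down:
col 0: [8, 0, 8, 0, 32] -> [0, 0, 0, 16, 32]
col 1: [4, 32, 16, 32, 0] -> [0, 4, 32, 16, 32]
col 2: [32, 16, 0, 0, 0] -> [0, 0, 0, 32, 16]
col 3: [0, 4, 16, 2, 4] -> [0, 4, 16, 2, 4]
col 4: [0, 0, 0, 8, 0] -> [0, 0, 0, 0, 8]

Answer:  0  0  0  0  0
 0  4  0  4  0
 0 32  0 16  0
16 16 32  2  0
32 32 16  4  8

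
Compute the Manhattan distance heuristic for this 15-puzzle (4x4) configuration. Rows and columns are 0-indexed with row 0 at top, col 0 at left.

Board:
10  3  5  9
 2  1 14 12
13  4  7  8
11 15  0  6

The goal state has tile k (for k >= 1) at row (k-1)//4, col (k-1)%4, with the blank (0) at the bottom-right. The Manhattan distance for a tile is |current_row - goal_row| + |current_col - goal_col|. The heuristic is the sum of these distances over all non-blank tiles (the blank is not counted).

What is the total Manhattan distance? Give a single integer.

Answer: 35

Derivation:
Tile 10: (0,0)->(2,1) = 3
Tile 3: (0,1)->(0,2) = 1
Tile 5: (0,2)->(1,0) = 3
Tile 9: (0,3)->(2,0) = 5
Tile 2: (1,0)->(0,1) = 2
Tile 1: (1,1)->(0,0) = 2
Tile 14: (1,2)->(3,1) = 3
Tile 12: (1,3)->(2,3) = 1
Tile 13: (2,0)->(3,0) = 1
Tile 4: (2,1)->(0,3) = 4
Tile 7: (2,2)->(1,2) = 1
Tile 8: (2,3)->(1,3) = 1
Tile 11: (3,0)->(2,2) = 3
Tile 15: (3,1)->(3,2) = 1
Tile 6: (3,3)->(1,1) = 4
Sum: 3 + 1 + 3 + 5 + 2 + 2 + 3 + 1 + 1 + 4 + 1 + 1 + 3 + 1 + 4 = 35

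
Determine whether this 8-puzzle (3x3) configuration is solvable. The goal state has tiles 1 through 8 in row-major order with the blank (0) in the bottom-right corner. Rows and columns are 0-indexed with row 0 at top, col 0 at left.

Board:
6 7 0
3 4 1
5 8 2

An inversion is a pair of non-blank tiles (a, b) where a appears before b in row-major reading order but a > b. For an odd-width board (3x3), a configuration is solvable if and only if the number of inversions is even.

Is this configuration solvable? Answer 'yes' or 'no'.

Answer: yes

Derivation:
Inversions (pairs i<j in row-major order where tile[i] > tile[j] > 0): 16
16 is even, so the puzzle is solvable.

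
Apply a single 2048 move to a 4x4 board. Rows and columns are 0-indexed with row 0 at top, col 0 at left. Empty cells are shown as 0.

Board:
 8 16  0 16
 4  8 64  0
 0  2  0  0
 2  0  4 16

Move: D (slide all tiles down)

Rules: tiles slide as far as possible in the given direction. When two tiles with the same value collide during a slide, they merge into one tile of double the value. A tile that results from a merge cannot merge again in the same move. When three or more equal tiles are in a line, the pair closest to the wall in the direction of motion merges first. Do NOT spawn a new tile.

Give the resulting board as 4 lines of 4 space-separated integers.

Slide down:
col 0: [8, 4, 0, 2] -> [0, 8, 4, 2]
col 1: [16, 8, 2, 0] -> [0, 16, 8, 2]
col 2: [0, 64, 0, 4] -> [0, 0, 64, 4]
col 3: [16, 0, 0, 16] -> [0, 0, 0, 32]

Answer:  0  0  0  0
 8 16  0  0
 4  8 64  0
 2  2  4 32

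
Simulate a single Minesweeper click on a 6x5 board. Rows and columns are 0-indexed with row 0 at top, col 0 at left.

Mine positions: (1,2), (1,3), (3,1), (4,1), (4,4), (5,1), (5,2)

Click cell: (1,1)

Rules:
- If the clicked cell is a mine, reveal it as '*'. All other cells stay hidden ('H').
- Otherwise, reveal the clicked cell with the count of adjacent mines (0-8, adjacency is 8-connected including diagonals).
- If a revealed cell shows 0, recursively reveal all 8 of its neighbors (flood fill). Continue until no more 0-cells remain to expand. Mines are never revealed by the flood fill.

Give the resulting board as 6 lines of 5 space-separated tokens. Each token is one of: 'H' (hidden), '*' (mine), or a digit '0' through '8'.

H H H H H
H 1 H H H
H H H H H
H H H H H
H H H H H
H H H H H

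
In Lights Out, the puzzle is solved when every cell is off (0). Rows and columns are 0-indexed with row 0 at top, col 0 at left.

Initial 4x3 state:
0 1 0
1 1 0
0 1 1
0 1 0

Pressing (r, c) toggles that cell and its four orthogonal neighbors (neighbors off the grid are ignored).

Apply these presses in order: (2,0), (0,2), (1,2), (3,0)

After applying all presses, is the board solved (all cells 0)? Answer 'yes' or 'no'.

After press 1 at (2,0):
0 1 0
0 1 0
1 0 1
1 1 0

After press 2 at (0,2):
0 0 1
0 1 1
1 0 1
1 1 0

After press 3 at (1,2):
0 0 0
0 0 0
1 0 0
1 1 0

After press 4 at (3,0):
0 0 0
0 0 0
0 0 0
0 0 0

Lights still on: 0

Answer: yes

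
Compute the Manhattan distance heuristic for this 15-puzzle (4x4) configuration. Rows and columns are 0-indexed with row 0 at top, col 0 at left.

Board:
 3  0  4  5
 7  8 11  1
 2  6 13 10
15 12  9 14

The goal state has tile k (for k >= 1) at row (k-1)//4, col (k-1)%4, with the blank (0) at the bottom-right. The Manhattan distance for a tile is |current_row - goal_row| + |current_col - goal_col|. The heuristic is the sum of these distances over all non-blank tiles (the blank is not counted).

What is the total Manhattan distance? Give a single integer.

Answer: 35

Derivation:
Tile 3: at (0,0), goal (0,2), distance |0-0|+|0-2| = 2
Tile 4: at (0,2), goal (0,3), distance |0-0|+|2-3| = 1
Tile 5: at (0,3), goal (1,0), distance |0-1|+|3-0| = 4
Tile 7: at (1,0), goal (1,2), distance |1-1|+|0-2| = 2
Tile 8: at (1,1), goal (1,3), distance |1-1|+|1-3| = 2
Tile 11: at (1,2), goal (2,2), distance |1-2|+|2-2| = 1
Tile 1: at (1,3), goal (0,0), distance |1-0|+|3-0| = 4
Tile 2: at (2,0), goal (0,1), distance |2-0|+|0-1| = 3
Tile 6: at (2,1), goal (1,1), distance |2-1|+|1-1| = 1
Tile 13: at (2,2), goal (3,0), distance |2-3|+|2-0| = 3
Tile 10: at (2,3), goal (2,1), distance |2-2|+|3-1| = 2
Tile 15: at (3,0), goal (3,2), distance |3-3|+|0-2| = 2
Tile 12: at (3,1), goal (2,3), distance |3-2|+|1-3| = 3
Tile 9: at (3,2), goal (2,0), distance |3-2|+|2-0| = 3
Tile 14: at (3,3), goal (3,1), distance |3-3|+|3-1| = 2
Sum: 2 + 1 + 4 + 2 + 2 + 1 + 4 + 3 + 1 + 3 + 2 + 2 + 3 + 3 + 2 = 35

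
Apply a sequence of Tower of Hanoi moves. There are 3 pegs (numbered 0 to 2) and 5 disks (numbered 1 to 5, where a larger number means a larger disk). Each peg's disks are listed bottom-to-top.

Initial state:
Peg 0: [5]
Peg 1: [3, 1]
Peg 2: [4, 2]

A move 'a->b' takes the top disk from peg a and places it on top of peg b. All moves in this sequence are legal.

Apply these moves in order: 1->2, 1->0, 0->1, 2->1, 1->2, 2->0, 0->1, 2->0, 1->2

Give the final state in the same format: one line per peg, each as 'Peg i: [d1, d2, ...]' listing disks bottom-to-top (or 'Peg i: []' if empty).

After move 1 (1->2):
Peg 0: [5]
Peg 1: [3]
Peg 2: [4, 2, 1]

After move 2 (1->0):
Peg 0: [5, 3]
Peg 1: []
Peg 2: [4, 2, 1]

After move 3 (0->1):
Peg 0: [5]
Peg 1: [3]
Peg 2: [4, 2, 1]

After move 4 (2->1):
Peg 0: [5]
Peg 1: [3, 1]
Peg 2: [4, 2]

After move 5 (1->2):
Peg 0: [5]
Peg 1: [3]
Peg 2: [4, 2, 1]

After move 6 (2->0):
Peg 0: [5, 1]
Peg 1: [3]
Peg 2: [4, 2]

After move 7 (0->1):
Peg 0: [5]
Peg 1: [3, 1]
Peg 2: [4, 2]

After move 8 (2->0):
Peg 0: [5, 2]
Peg 1: [3, 1]
Peg 2: [4]

After move 9 (1->2):
Peg 0: [5, 2]
Peg 1: [3]
Peg 2: [4, 1]

Answer: Peg 0: [5, 2]
Peg 1: [3]
Peg 2: [4, 1]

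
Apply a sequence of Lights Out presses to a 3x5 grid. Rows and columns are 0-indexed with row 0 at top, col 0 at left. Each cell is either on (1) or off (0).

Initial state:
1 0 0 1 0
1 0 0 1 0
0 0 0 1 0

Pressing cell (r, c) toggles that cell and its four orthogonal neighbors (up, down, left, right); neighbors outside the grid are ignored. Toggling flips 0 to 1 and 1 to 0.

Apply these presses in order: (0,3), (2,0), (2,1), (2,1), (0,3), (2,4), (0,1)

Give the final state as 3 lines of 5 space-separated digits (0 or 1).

Answer: 0 1 1 1 0
0 1 0 1 1
1 1 0 0 1

Derivation:
After press 1 at (0,3):
1 0 1 0 1
1 0 0 0 0
0 0 0 1 0

After press 2 at (2,0):
1 0 1 0 1
0 0 0 0 0
1 1 0 1 0

After press 3 at (2,1):
1 0 1 0 1
0 1 0 0 0
0 0 1 1 0

After press 4 at (2,1):
1 0 1 0 1
0 0 0 0 0
1 1 0 1 0

After press 5 at (0,3):
1 0 0 1 0
0 0 0 1 0
1 1 0 1 0

After press 6 at (2,4):
1 0 0 1 0
0 0 0 1 1
1 1 0 0 1

After press 7 at (0,1):
0 1 1 1 0
0 1 0 1 1
1 1 0 0 1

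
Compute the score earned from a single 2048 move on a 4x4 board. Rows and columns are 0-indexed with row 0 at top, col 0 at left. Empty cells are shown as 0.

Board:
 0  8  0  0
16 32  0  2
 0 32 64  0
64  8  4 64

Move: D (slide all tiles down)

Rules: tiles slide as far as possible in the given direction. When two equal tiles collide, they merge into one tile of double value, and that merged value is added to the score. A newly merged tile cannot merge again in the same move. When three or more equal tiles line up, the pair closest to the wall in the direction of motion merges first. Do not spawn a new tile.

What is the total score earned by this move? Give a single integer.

Slide down:
col 0: [0, 16, 0, 64] -> [0, 0, 16, 64]  score +0 (running 0)
col 1: [8, 32, 32, 8] -> [0, 8, 64, 8]  score +64 (running 64)
col 2: [0, 0, 64, 4] -> [0, 0, 64, 4]  score +0 (running 64)
col 3: [0, 2, 0, 64] -> [0, 0, 2, 64]  score +0 (running 64)
Board after move:
 0  0  0  0
 0  8  0  0
16 64 64  2
64  8  4 64

Answer: 64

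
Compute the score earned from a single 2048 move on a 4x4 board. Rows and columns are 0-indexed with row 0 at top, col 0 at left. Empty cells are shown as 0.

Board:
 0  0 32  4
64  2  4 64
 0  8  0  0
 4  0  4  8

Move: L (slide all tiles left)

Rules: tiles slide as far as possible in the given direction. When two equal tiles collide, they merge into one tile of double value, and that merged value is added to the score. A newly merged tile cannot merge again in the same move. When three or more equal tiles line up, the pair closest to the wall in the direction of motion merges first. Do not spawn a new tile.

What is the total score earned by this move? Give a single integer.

Slide left:
row 0: [0, 0, 32, 4] -> [32, 4, 0, 0]  score +0 (running 0)
row 1: [64, 2, 4, 64] -> [64, 2, 4, 64]  score +0 (running 0)
row 2: [0, 8, 0, 0] -> [8, 0, 0, 0]  score +0 (running 0)
row 3: [4, 0, 4, 8] -> [8, 8, 0, 0]  score +8 (running 8)
Board after move:
32  4  0  0
64  2  4 64
 8  0  0  0
 8  8  0  0

Answer: 8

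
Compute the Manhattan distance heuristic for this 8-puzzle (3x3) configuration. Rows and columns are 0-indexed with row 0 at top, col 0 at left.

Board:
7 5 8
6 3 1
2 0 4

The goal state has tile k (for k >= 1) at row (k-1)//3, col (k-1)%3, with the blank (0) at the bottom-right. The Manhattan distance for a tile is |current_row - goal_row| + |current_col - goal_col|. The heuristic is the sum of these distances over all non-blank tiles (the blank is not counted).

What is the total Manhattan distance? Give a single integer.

Tile 7: (0,0)->(2,0) = 2
Tile 5: (0,1)->(1,1) = 1
Tile 8: (0,2)->(2,1) = 3
Tile 6: (1,0)->(1,2) = 2
Tile 3: (1,1)->(0,2) = 2
Tile 1: (1,2)->(0,0) = 3
Tile 2: (2,0)->(0,1) = 3
Tile 4: (2,2)->(1,0) = 3
Sum: 2 + 1 + 3 + 2 + 2 + 3 + 3 + 3 = 19

Answer: 19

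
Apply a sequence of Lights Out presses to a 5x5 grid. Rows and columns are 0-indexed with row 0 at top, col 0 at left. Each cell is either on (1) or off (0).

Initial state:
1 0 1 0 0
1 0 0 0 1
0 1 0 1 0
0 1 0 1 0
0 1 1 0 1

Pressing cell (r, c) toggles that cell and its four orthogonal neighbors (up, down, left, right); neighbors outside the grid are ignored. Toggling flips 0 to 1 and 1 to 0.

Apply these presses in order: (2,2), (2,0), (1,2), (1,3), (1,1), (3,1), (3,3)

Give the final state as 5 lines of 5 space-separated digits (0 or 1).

After press 1 at (2,2):
1 0 1 0 0
1 0 1 0 1
0 0 1 0 0
0 1 1 1 0
0 1 1 0 1

After press 2 at (2,0):
1 0 1 0 0
0 0 1 0 1
1 1 1 0 0
1 1 1 1 0
0 1 1 0 1

After press 3 at (1,2):
1 0 0 0 0
0 1 0 1 1
1 1 0 0 0
1 1 1 1 0
0 1 1 0 1

After press 4 at (1,3):
1 0 0 1 0
0 1 1 0 0
1 1 0 1 0
1 1 1 1 0
0 1 1 0 1

After press 5 at (1,1):
1 1 0 1 0
1 0 0 0 0
1 0 0 1 0
1 1 1 1 0
0 1 1 0 1

After press 6 at (3,1):
1 1 0 1 0
1 0 0 0 0
1 1 0 1 0
0 0 0 1 0
0 0 1 0 1

After press 7 at (3,3):
1 1 0 1 0
1 0 0 0 0
1 1 0 0 0
0 0 1 0 1
0 0 1 1 1

Answer: 1 1 0 1 0
1 0 0 0 0
1 1 0 0 0
0 0 1 0 1
0 0 1 1 1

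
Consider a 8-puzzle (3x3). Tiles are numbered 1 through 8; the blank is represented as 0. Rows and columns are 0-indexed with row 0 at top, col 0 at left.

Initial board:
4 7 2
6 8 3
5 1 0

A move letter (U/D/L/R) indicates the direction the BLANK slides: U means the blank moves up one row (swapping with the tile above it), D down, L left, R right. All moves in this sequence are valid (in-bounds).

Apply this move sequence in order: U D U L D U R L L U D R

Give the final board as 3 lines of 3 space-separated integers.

Answer: 4 7 2
6 0 8
5 1 3

Derivation:
After move 1 (U):
4 7 2
6 8 0
5 1 3

After move 2 (D):
4 7 2
6 8 3
5 1 0

After move 3 (U):
4 7 2
6 8 0
5 1 3

After move 4 (L):
4 7 2
6 0 8
5 1 3

After move 5 (D):
4 7 2
6 1 8
5 0 3

After move 6 (U):
4 7 2
6 0 8
5 1 3

After move 7 (R):
4 7 2
6 8 0
5 1 3

After move 8 (L):
4 7 2
6 0 8
5 1 3

After move 9 (L):
4 7 2
0 6 8
5 1 3

After move 10 (U):
0 7 2
4 6 8
5 1 3

After move 11 (D):
4 7 2
0 6 8
5 1 3

After move 12 (R):
4 7 2
6 0 8
5 1 3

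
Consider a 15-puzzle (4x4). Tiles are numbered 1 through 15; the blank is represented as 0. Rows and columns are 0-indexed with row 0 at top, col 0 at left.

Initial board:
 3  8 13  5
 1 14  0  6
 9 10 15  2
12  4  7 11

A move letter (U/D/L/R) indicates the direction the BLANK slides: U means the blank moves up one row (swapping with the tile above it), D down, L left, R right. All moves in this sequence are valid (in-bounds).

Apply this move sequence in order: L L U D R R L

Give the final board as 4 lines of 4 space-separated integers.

Answer:  3  8 13  5
 1  0 14  6
 9 10 15  2
12  4  7 11

Derivation:
After move 1 (L):
 3  8 13  5
 1  0 14  6
 9 10 15  2
12  4  7 11

After move 2 (L):
 3  8 13  5
 0  1 14  6
 9 10 15  2
12  4  7 11

After move 3 (U):
 0  8 13  5
 3  1 14  6
 9 10 15  2
12  4  7 11

After move 4 (D):
 3  8 13  5
 0  1 14  6
 9 10 15  2
12  4  7 11

After move 5 (R):
 3  8 13  5
 1  0 14  6
 9 10 15  2
12  4  7 11

After move 6 (R):
 3  8 13  5
 1 14  0  6
 9 10 15  2
12  4  7 11

After move 7 (L):
 3  8 13  5
 1  0 14  6
 9 10 15  2
12  4  7 11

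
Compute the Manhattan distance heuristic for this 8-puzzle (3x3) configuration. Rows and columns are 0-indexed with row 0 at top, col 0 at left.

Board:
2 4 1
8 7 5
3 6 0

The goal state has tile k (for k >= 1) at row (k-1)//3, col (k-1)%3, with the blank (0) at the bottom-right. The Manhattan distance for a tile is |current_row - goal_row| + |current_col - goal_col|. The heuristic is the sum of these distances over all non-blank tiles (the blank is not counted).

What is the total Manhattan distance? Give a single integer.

Tile 2: at (0,0), goal (0,1), distance |0-0|+|0-1| = 1
Tile 4: at (0,1), goal (1,0), distance |0-1|+|1-0| = 2
Tile 1: at (0,2), goal (0,0), distance |0-0|+|2-0| = 2
Tile 8: at (1,0), goal (2,1), distance |1-2|+|0-1| = 2
Tile 7: at (1,1), goal (2,0), distance |1-2|+|1-0| = 2
Tile 5: at (1,2), goal (1,1), distance |1-1|+|2-1| = 1
Tile 3: at (2,0), goal (0,2), distance |2-0|+|0-2| = 4
Tile 6: at (2,1), goal (1,2), distance |2-1|+|1-2| = 2
Sum: 1 + 2 + 2 + 2 + 2 + 1 + 4 + 2 = 16

Answer: 16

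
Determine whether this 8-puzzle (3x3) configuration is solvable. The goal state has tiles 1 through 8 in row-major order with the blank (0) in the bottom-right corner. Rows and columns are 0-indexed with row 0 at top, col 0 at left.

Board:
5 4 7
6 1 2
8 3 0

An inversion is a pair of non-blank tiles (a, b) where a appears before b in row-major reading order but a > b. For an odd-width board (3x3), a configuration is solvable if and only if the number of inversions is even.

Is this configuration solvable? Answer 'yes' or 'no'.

Answer: no

Derivation:
Inversions (pairs i<j in row-major order where tile[i] > tile[j] > 0): 15
15 is odd, so the puzzle is not solvable.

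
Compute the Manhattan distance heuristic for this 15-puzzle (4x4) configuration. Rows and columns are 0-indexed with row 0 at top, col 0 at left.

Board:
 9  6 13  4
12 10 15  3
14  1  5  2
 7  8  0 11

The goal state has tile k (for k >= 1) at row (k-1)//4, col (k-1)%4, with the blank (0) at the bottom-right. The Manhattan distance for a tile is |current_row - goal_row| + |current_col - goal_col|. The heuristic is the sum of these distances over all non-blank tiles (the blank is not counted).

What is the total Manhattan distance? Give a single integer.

Tile 9: (0,0)->(2,0) = 2
Tile 6: (0,1)->(1,1) = 1
Tile 13: (0,2)->(3,0) = 5
Tile 4: (0,3)->(0,3) = 0
Tile 12: (1,0)->(2,3) = 4
Tile 10: (1,1)->(2,1) = 1
Tile 15: (1,2)->(3,2) = 2
Tile 3: (1,3)->(0,2) = 2
Tile 14: (2,0)->(3,1) = 2
Tile 1: (2,1)->(0,0) = 3
Tile 5: (2,2)->(1,0) = 3
Tile 2: (2,3)->(0,1) = 4
Tile 7: (3,0)->(1,2) = 4
Tile 8: (3,1)->(1,3) = 4
Tile 11: (3,3)->(2,2) = 2
Sum: 2 + 1 + 5 + 0 + 4 + 1 + 2 + 2 + 2 + 3 + 3 + 4 + 4 + 4 + 2 = 39

Answer: 39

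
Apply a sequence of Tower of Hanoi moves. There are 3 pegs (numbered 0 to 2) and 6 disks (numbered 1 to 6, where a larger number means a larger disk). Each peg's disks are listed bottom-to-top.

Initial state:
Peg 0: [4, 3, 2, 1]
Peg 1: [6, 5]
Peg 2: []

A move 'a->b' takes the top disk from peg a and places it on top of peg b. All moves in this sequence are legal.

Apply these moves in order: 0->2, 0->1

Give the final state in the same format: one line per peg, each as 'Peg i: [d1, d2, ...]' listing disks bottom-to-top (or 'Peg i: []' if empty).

Answer: Peg 0: [4, 3]
Peg 1: [6, 5, 2]
Peg 2: [1]

Derivation:
After move 1 (0->2):
Peg 0: [4, 3, 2]
Peg 1: [6, 5]
Peg 2: [1]

After move 2 (0->1):
Peg 0: [4, 3]
Peg 1: [6, 5, 2]
Peg 2: [1]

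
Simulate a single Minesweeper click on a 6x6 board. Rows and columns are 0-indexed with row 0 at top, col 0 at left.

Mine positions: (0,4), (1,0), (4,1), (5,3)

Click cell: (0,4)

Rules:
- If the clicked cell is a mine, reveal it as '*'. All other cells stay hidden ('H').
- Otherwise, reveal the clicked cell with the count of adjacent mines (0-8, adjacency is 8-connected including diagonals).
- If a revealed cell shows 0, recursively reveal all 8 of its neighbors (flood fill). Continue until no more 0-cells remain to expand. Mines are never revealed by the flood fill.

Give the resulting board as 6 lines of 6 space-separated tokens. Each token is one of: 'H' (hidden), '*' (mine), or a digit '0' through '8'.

H H H H * H
H H H H H H
H H H H H H
H H H H H H
H H H H H H
H H H H H H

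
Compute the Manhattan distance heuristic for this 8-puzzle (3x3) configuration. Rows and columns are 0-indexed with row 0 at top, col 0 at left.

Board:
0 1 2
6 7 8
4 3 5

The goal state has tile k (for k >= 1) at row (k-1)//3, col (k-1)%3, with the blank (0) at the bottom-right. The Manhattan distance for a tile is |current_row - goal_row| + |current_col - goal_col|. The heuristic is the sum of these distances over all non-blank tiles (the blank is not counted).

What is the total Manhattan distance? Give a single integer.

Answer: 14

Derivation:
Tile 1: (0,1)->(0,0) = 1
Tile 2: (0,2)->(0,1) = 1
Tile 6: (1,0)->(1,2) = 2
Tile 7: (1,1)->(2,0) = 2
Tile 8: (1,2)->(2,1) = 2
Tile 4: (2,0)->(1,0) = 1
Tile 3: (2,1)->(0,2) = 3
Tile 5: (2,2)->(1,1) = 2
Sum: 1 + 1 + 2 + 2 + 2 + 1 + 3 + 2 = 14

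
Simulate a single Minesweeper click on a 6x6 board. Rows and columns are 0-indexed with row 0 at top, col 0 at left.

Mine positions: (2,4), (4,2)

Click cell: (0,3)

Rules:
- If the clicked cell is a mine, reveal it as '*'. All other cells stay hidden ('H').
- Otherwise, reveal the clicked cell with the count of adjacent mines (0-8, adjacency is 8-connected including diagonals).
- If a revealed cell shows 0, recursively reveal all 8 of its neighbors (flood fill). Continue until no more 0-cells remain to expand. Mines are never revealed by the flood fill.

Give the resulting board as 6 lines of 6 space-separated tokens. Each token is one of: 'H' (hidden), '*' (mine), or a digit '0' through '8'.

0 0 0 0 0 0
0 0 0 1 1 1
0 0 0 1 H H
0 1 1 2 H H
0 1 H H H H
0 1 H H H H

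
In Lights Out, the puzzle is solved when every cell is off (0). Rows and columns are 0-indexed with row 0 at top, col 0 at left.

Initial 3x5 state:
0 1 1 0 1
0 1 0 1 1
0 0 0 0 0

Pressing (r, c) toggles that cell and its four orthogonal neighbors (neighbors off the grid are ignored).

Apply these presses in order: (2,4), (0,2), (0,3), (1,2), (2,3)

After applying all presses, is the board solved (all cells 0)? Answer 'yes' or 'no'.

Answer: yes

Derivation:
After press 1 at (2,4):
0 1 1 0 1
0 1 0 1 0
0 0 0 1 1

After press 2 at (0,2):
0 0 0 1 1
0 1 1 1 0
0 0 0 1 1

After press 3 at (0,3):
0 0 1 0 0
0 1 1 0 0
0 0 0 1 1

After press 4 at (1,2):
0 0 0 0 0
0 0 0 1 0
0 0 1 1 1

After press 5 at (2,3):
0 0 0 0 0
0 0 0 0 0
0 0 0 0 0

Lights still on: 0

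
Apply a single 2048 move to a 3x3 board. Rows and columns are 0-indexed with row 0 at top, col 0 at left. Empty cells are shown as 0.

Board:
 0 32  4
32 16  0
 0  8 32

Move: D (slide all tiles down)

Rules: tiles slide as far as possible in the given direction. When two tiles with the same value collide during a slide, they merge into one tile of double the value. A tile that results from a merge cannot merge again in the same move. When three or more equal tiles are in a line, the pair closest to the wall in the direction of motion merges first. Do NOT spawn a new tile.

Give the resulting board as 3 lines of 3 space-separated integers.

Slide down:
col 0: [0, 32, 0] -> [0, 0, 32]
col 1: [32, 16, 8] -> [32, 16, 8]
col 2: [4, 0, 32] -> [0, 4, 32]

Answer:  0 32  0
 0 16  4
32  8 32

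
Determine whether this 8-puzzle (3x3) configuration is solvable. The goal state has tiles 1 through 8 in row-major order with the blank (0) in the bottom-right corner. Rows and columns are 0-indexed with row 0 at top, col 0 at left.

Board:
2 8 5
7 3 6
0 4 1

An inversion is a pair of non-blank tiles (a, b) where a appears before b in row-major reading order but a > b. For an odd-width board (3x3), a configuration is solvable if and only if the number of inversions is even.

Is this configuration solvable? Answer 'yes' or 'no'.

Inversions (pairs i<j in row-major order where tile[i] > tile[j] > 0): 18
18 is even, so the puzzle is solvable.

Answer: yes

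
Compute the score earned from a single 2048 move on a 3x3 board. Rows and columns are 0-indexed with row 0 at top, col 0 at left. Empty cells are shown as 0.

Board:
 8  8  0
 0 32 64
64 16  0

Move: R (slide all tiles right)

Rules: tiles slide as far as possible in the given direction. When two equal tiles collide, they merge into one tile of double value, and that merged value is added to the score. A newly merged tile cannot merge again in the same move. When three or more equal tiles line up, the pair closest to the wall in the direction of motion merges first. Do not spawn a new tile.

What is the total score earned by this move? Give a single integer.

Answer: 16

Derivation:
Slide right:
row 0: [8, 8, 0] -> [0, 0, 16]  score +16 (running 16)
row 1: [0, 32, 64] -> [0, 32, 64]  score +0 (running 16)
row 2: [64, 16, 0] -> [0, 64, 16]  score +0 (running 16)
Board after move:
 0  0 16
 0 32 64
 0 64 16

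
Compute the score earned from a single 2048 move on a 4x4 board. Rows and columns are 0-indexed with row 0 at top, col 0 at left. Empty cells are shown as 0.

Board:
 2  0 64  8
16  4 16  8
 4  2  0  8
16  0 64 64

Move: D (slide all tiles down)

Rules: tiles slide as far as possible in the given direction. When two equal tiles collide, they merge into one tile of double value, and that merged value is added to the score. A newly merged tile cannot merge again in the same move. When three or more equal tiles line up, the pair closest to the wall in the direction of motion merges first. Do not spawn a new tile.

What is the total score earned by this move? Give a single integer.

Slide down:
col 0: [2, 16, 4, 16] -> [2, 16, 4, 16]  score +0 (running 0)
col 1: [0, 4, 2, 0] -> [0, 0, 4, 2]  score +0 (running 0)
col 2: [64, 16, 0, 64] -> [0, 64, 16, 64]  score +0 (running 0)
col 3: [8, 8, 8, 64] -> [0, 8, 16, 64]  score +16 (running 16)
Board after move:
 2  0  0  0
16  0 64  8
 4  4 16 16
16  2 64 64

Answer: 16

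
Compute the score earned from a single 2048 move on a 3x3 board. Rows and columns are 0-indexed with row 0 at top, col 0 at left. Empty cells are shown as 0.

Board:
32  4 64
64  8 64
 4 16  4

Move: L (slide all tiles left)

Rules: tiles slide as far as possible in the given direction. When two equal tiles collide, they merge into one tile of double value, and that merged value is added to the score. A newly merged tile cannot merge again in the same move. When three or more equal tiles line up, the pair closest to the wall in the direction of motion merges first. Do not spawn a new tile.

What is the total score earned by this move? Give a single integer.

Answer: 0

Derivation:
Slide left:
row 0: [32, 4, 64] -> [32, 4, 64]  score +0 (running 0)
row 1: [64, 8, 64] -> [64, 8, 64]  score +0 (running 0)
row 2: [4, 16, 4] -> [4, 16, 4]  score +0 (running 0)
Board after move:
32  4 64
64  8 64
 4 16  4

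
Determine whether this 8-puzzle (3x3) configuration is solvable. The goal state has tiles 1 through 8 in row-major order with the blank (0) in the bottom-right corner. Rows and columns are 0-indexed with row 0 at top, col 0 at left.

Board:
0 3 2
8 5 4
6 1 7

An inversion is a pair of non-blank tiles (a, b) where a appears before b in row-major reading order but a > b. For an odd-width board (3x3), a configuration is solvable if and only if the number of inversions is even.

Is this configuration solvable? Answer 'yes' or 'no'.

Inversions (pairs i<j in row-major order where tile[i] > tile[j] > 0): 12
12 is even, so the puzzle is solvable.

Answer: yes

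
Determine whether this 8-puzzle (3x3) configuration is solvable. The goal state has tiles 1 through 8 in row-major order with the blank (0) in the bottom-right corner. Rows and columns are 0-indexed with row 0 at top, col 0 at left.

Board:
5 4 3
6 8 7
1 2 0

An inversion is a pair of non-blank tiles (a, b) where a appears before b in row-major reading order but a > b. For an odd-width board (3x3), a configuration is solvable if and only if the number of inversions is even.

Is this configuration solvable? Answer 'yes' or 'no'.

Inversions (pairs i<j in row-major order where tile[i] > tile[j] > 0): 16
16 is even, so the puzzle is solvable.

Answer: yes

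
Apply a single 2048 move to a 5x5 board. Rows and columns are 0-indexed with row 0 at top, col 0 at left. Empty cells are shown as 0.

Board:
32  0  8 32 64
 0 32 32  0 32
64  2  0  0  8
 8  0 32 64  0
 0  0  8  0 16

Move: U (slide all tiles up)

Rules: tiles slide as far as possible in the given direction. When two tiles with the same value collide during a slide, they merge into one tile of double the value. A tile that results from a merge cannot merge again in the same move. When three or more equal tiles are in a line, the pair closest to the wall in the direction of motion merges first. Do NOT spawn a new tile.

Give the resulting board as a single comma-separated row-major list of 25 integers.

Answer: 32, 32, 8, 32, 64, 64, 2, 64, 64, 32, 8, 0, 8, 0, 8, 0, 0, 0, 0, 16, 0, 0, 0, 0, 0

Derivation:
Slide up:
col 0: [32, 0, 64, 8, 0] -> [32, 64, 8, 0, 0]
col 1: [0, 32, 2, 0, 0] -> [32, 2, 0, 0, 0]
col 2: [8, 32, 0, 32, 8] -> [8, 64, 8, 0, 0]
col 3: [32, 0, 0, 64, 0] -> [32, 64, 0, 0, 0]
col 4: [64, 32, 8, 0, 16] -> [64, 32, 8, 16, 0]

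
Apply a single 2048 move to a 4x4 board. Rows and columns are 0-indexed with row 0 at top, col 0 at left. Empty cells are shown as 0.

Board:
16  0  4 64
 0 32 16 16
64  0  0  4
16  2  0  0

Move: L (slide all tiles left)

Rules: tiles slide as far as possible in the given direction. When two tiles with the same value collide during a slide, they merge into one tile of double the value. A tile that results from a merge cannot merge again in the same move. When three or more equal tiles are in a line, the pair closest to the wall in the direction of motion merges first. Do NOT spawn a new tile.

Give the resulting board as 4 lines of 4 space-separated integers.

Answer: 16  4 64  0
32 32  0  0
64  4  0  0
16  2  0  0

Derivation:
Slide left:
row 0: [16, 0, 4, 64] -> [16, 4, 64, 0]
row 1: [0, 32, 16, 16] -> [32, 32, 0, 0]
row 2: [64, 0, 0, 4] -> [64, 4, 0, 0]
row 3: [16, 2, 0, 0] -> [16, 2, 0, 0]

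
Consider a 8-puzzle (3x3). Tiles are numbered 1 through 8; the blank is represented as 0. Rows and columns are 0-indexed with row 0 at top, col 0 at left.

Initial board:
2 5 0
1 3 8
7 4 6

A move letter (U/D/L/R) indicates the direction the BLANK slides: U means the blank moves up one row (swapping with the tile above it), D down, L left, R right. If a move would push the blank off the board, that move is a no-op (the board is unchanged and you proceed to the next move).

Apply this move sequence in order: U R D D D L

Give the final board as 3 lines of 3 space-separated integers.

Answer: 2 5 8
1 3 6
7 0 4

Derivation:
After move 1 (U):
2 5 0
1 3 8
7 4 6

After move 2 (R):
2 5 0
1 3 8
7 4 6

After move 3 (D):
2 5 8
1 3 0
7 4 6

After move 4 (D):
2 5 8
1 3 6
7 4 0

After move 5 (D):
2 5 8
1 3 6
7 4 0

After move 6 (L):
2 5 8
1 3 6
7 0 4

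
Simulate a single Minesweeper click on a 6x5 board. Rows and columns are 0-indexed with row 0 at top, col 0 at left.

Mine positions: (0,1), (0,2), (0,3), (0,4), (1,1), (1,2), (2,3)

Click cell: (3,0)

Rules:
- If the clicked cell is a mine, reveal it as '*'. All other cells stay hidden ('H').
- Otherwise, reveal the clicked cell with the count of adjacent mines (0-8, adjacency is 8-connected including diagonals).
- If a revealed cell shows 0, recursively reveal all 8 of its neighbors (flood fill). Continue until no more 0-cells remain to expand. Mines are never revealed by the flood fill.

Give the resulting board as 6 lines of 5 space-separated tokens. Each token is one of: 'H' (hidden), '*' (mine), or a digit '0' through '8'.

H H H H H
H H H H H
1 2 3 H H
0 0 1 1 1
0 0 0 0 0
0 0 0 0 0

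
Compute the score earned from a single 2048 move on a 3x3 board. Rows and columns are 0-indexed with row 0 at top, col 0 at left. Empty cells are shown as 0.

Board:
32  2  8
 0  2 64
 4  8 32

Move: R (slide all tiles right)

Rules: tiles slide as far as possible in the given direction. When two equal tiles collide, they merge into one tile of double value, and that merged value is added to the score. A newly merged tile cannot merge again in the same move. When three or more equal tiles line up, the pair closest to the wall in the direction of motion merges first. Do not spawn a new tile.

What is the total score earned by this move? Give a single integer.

Answer: 0

Derivation:
Slide right:
row 0: [32, 2, 8] -> [32, 2, 8]  score +0 (running 0)
row 1: [0, 2, 64] -> [0, 2, 64]  score +0 (running 0)
row 2: [4, 8, 32] -> [4, 8, 32]  score +0 (running 0)
Board after move:
32  2  8
 0  2 64
 4  8 32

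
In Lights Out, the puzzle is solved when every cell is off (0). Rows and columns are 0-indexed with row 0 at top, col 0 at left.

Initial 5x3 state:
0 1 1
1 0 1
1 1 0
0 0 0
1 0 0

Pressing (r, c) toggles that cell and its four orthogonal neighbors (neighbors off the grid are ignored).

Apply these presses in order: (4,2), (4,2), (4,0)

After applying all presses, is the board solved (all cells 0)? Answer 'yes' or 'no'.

Answer: no

Derivation:
After press 1 at (4,2):
0 1 1
1 0 1
1 1 0
0 0 1
1 1 1

After press 2 at (4,2):
0 1 1
1 0 1
1 1 0
0 0 0
1 0 0

After press 3 at (4,0):
0 1 1
1 0 1
1 1 0
1 0 0
0 1 0

Lights still on: 8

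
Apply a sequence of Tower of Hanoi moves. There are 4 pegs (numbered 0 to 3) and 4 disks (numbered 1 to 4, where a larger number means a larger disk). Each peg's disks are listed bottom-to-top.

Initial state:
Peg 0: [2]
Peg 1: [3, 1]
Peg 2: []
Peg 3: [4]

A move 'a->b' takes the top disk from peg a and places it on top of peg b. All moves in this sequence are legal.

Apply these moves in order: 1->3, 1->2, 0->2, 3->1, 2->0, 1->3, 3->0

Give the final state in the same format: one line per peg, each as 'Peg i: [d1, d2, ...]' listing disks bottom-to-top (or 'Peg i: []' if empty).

After move 1 (1->3):
Peg 0: [2]
Peg 1: [3]
Peg 2: []
Peg 3: [4, 1]

After move 2 (1->2):
Peg 0: [2]
Peg 1: []
Peg 2: [3]
Peg 3: [4, 1]

After move 3 (0->2):
Peg 0: []
Peg 1: []
Peg 2: [3, 2]
Peg 3: [4, 1]

After move 4 (3->1):
Peg 0: []
Peg 1: [1]
Peg 2: [3, 2]
Peg 3: [4]

After move 5 (2->0):
Peg 0: [2]
Peg 1: [1]
Peg 2: [3]
Peg 3: [4]

After move 6 (1->3):
Peg 0: [2]
Peg 1: []
Peg 2: [3]
Peg 3: [4, 1]

After move 7 (3->0):
Peg 0: [2, 1]
Peg 1: []
Peg 2: [3]
Peg 3: [4]

Answer: Peg 0: [2, 1]
Peg 1: []
Peg 2: [3]
Peg 3: [4]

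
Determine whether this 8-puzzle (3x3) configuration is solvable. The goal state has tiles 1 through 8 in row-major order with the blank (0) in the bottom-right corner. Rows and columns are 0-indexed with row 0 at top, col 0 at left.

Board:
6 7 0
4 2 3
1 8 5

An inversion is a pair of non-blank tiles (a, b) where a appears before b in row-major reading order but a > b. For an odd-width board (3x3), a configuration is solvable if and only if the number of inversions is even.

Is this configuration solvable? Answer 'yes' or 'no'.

Inversions (pairs i<j in row-major order where tile[i] > tile[j] > 0): 16
16 is even, so the puzzle is solvable.

Answer: yes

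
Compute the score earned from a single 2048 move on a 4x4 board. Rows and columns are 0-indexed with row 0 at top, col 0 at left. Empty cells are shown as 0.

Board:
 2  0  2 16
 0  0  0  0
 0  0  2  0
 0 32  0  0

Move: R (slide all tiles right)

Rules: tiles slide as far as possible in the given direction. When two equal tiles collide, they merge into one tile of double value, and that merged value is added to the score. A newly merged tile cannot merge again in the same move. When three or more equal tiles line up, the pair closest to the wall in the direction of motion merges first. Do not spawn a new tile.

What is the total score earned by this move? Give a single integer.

Slide right:
row 0: [2, 0, 2, 16] -> [0, 0, 4, 16]  score +4 (running 4)
row 1: [0, 0, 0, 0] -> [0, 0, 0, 0]  score +0 (running 4)
row 2: [0, 0, 2, 0] -> [0, 0, 0, 2]  score +0 (running 4)
row 3: [0, 32, 0, 0] -> [0, 0, 0, 32]  score +0 (running 4)
Board after move:
 0  0  4 16
 0  0  0  0
 0  0  0  2
 0  0  0 32

Answer: 4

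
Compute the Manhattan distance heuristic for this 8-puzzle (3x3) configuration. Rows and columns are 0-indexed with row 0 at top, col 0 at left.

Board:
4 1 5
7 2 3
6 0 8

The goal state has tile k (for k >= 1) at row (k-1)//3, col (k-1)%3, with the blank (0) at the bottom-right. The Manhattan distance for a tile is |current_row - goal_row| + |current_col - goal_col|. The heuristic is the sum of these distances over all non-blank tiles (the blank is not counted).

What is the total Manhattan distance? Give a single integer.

Tile 4: at (0,0), goal (1,0), distance |0-1|+|0-0| = 1
Tile 1: at (0,1), goal (0,0), distance |0-0|+|1-0| = 1
Tile 5: at (0,2), goal (1,1), distance |0-1|+|2-1| = 2
Tile 7: at (1,0), goal (2,0), distance |1-2|+|0-0| = 1
Tile 2: at (1,1), goal (0,1), distance |1-0|+|1-1| = 1
Tile 3: at (1,2), goal (0,2), distance |1-0|+|2-2| = 1
Tile 6: at (2,0), goal (1,2), distance |2-1|+|0-2| = 3
Tile 8: at (2,2), goal (2,1), distance |2-2|+|2-1| = 1
Sum: 1 + 1 + 2 + 1 + 1 + 1 + 3 + 1 = 11

Answer: 11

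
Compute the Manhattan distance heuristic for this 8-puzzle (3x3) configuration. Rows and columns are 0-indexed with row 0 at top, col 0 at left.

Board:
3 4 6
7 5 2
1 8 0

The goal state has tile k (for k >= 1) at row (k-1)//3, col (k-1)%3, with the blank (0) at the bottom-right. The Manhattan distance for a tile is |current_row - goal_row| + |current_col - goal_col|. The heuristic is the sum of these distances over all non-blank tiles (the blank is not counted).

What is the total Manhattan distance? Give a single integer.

Tile 3: at (0,0), goal (0,2), distance |0-0|+|0-2| = 2
Tile 4: at (0,1), goal (1,0), distance |0-1|+|1-0| = 2
Tile 6: at (0,2), goal (1,2), distance |0-1|+|2-2| = 1
Tile 7: at (1,0), goal (2,0), distance |1-2|+|0-0| = 1
Tile 5: at (1,1), goal (1,1), distance |1-1|+|1-1| = 0
Tile 2: at (1,2), goal (0,1), distance |1-0|+|2-1| = 2
Tile 1: at (2,0), goal (0,0), distance |2-0|+|0-0| = 2
Tile 8: at (2,1), goal (2,1), distance |2-2|+|1-1| = 0
Sum: 2 + 2 + 1 + 1 + 0 + 2 + 2 + 0 = 10

Answer: 10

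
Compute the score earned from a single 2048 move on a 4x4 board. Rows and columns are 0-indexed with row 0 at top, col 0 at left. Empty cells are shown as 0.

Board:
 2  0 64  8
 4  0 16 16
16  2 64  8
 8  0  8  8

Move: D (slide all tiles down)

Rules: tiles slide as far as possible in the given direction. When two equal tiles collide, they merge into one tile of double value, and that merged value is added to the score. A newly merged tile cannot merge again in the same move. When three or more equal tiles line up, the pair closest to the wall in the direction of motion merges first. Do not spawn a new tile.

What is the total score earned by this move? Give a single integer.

Slide down:
col 0: [2, 4, 16, 8] -> [2, 4, 16, 8]  score +0 (running 0)
col 1: [0, 0, 2, 0] -> [0, 0, 0, 2]  score +0 (running 0)
col 2: [64, 16, 64, 8] -> [64, 16, 64, 8]  score +0 (running 0)
col 3: [8, 16, 8, 8] -> [0, 8, 16, 16]  score +16 (running 16)
Board after move:
 2  0 64  0
 4  0 16  8
16  0 64 16
 8  2  8 16

Answer: 16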